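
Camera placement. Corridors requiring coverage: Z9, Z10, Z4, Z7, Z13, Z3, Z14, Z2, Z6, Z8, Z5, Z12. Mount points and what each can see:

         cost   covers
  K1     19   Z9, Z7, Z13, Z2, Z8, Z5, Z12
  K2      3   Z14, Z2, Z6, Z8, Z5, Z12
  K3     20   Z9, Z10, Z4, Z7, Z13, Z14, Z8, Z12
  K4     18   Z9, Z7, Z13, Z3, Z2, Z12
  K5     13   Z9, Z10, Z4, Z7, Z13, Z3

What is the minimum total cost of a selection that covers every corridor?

16

K2, K5 cover every corridor at cost 3 + 13 = 16.
Any cover uses at least 2 camera mounts; among all covering selections none totals below 16.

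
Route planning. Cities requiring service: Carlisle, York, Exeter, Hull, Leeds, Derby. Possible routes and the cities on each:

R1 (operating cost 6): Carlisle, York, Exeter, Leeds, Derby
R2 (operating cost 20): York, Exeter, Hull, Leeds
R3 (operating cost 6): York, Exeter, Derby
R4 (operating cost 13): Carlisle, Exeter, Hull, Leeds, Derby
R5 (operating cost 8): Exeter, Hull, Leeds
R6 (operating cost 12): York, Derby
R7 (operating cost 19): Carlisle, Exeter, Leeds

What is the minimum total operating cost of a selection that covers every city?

R1, R5 cover every city at operating cost 6 + 8 = 14.
Any cover uses at least 2 routes; among all covering selections none totals below 14.

14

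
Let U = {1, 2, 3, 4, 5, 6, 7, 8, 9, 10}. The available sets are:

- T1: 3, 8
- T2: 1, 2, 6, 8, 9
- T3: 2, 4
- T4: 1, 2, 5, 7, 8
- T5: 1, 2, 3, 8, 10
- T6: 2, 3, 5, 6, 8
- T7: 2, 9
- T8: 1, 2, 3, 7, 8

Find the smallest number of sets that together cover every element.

T2, T3, T4, T5 together cover {1, 2, 3, 4, 5, 6, 7, 8, 9, 10} — every element.
No 3 of the 8 sets cover everything (all 56 triples fall short), so 4 is minimum.

4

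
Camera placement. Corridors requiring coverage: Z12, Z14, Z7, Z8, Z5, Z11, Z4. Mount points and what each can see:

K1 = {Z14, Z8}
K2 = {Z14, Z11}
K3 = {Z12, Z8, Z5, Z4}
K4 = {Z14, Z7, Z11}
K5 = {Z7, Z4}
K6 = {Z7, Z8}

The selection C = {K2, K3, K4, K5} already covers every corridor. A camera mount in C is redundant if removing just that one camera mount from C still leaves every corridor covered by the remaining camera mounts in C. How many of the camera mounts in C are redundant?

3

Drop K2: the rest still cover every corridor — redundant.
Drop K3: Z12, Z8, Z5 uncovered — not redundant.
Drop K4: the rest still cover every corridor — redundant.
Drop K5: the rest still cover every corridor — redundant.
3 redundant: K2, K4, K5.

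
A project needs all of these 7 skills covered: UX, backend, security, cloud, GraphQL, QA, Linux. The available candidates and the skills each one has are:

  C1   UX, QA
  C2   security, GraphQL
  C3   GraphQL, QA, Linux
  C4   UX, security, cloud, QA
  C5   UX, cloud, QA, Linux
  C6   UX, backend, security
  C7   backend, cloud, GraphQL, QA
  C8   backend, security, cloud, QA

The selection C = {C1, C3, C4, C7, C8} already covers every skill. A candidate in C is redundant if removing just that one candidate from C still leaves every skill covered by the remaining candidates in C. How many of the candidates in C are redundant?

4

Drop C1: the rest still cover every skill — redundant.
Drop C3: Linux uncovered — not redundant.
Drop C4: the rest still cover every skill — redundant.
Drop C7: the rest still cover every skill — redundant.
Drop C8: the rest still cover every skill — redundant.
4 redundant: C1, C4, C7, C8.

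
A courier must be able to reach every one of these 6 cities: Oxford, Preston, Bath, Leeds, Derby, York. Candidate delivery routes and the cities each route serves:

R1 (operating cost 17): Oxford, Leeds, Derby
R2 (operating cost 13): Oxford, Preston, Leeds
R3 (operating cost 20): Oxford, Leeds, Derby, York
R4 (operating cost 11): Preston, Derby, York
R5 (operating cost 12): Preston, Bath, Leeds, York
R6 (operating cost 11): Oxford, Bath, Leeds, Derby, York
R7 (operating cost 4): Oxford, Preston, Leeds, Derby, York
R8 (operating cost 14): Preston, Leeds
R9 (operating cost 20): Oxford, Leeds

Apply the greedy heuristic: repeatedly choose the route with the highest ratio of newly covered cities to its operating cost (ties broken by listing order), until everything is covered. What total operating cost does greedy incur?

15

Pick 1: R7 adds 5 new (Oxford, Preston, Leeds, Derby, York) at operating cost 4 (ratio 5/4).
Pick 2: R6 adds 1 new (Bath) at operating cost 11 (ratio 1/11).
Greedy total operating cost: 4 + 11 = 15.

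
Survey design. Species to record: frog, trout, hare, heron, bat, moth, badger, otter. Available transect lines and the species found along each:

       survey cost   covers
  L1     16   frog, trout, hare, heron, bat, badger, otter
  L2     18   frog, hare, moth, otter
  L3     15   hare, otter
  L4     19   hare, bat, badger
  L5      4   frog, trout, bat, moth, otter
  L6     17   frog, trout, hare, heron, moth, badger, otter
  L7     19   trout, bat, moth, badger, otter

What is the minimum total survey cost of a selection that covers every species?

L1, L5 cover every species at survey cost 16 + 4 = 20.
Any cover uses at least 2 transects; among all covering selections none totals below 20.

20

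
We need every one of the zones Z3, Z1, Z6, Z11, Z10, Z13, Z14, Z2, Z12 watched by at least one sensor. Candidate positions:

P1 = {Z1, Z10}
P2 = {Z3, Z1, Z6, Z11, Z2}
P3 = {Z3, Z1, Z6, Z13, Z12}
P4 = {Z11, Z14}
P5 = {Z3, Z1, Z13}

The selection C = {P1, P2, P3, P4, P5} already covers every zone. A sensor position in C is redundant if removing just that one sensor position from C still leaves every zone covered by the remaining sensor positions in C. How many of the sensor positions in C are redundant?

1

Drop P1: Z10 uncovered — not redundant.
Drop P2: Z2 uncovered — not redundant.
Drop P3: Z12 uncovered — not redundant.
Drop P4: Z14 uncovered — not redundant.
Drop P5: the rest still cover every zone — redundant.
1 redundant: P5.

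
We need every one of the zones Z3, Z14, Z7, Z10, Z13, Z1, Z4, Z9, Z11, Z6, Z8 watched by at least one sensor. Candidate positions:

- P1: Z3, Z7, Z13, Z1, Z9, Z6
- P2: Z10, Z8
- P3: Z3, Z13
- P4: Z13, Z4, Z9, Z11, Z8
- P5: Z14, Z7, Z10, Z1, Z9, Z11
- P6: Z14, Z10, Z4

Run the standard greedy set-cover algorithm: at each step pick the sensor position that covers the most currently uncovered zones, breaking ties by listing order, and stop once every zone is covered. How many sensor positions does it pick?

3

Pick 1: P1 covers 6 new zones (Z3, Z7, Z13, Z1, Z9, Z6).
Pick 2: P4 covers 3 new zones (Z4, Z11, Z8).
Pick 3: P5 covers 2 new zones (Z14, Z10).
Greedy uses 3 sensor positions.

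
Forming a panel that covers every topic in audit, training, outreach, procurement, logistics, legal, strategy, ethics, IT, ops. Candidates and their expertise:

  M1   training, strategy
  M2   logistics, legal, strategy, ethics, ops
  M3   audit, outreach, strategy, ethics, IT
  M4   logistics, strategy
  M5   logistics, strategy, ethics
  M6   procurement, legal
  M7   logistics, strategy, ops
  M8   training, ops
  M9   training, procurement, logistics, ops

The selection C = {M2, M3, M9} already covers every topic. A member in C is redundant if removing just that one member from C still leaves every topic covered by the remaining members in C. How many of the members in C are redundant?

Drop M2: legal uncovered — not redundant.
Drop M3: audit, outreach, IT uncovered — not redundant.
Drop M9: training, procurement uncovered — not redundant.
None of the members in C is redundant.

0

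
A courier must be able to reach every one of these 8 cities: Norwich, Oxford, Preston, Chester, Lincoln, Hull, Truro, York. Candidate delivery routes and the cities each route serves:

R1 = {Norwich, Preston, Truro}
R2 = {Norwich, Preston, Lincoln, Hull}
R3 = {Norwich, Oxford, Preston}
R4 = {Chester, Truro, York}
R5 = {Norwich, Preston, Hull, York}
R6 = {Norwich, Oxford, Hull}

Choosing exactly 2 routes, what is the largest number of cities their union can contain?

Choosing R2, R4 covers {Norwich, Preston, Chester, Lincoln, Hull, Truro, York} — 7 cities.
No choice of 2 routes does better; here Oxford is left uncovered.

7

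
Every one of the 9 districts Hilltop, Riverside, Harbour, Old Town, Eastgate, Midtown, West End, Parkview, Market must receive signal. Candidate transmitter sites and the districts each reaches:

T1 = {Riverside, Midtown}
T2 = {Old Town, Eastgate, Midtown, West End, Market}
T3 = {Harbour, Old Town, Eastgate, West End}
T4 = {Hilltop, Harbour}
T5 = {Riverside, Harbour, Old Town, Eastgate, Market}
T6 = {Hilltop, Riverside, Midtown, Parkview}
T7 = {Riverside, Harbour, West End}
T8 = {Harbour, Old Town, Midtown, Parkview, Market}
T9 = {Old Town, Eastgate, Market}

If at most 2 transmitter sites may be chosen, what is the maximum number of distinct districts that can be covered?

8

Choosing T2, T6 covers {Hilltop, Riverside, Old Town, Eastgate, Midtown, West End, Parkview, Market} — 8 districts.
No choice of 2 transmitter sites does better; here Harbour is left uncovered.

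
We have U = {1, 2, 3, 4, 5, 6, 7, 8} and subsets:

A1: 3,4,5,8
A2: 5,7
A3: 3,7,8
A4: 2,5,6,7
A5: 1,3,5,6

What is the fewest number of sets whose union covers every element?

3

A1, A4, A5 together cover {1, 2, 3, 4, 5, 6, 7, 8} — every element.
No 2 of the 5 sets cover everything (all 10 pairs fall short), so 3 is minimum.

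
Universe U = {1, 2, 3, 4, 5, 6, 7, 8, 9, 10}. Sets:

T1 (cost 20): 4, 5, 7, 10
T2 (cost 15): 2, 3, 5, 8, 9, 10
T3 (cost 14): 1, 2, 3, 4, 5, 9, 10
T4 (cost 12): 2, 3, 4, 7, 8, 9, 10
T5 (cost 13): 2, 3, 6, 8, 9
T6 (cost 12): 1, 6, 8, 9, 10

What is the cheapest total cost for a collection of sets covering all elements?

T3, T4, T6 cover every element at cost 14 + 12 + 12 = 38.
Any cover uses at least 3 sets; among all covering selections none totals below 38.

38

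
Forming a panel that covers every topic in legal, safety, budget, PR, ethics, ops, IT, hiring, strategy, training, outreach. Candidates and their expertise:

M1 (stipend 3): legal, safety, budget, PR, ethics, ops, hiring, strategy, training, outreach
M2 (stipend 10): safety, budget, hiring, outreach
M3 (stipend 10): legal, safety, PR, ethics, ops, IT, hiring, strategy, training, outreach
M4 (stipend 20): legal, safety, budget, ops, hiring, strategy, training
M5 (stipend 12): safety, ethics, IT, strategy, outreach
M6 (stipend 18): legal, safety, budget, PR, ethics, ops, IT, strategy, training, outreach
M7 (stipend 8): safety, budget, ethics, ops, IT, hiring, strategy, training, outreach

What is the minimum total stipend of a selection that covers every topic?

M1, M7 cover every topic at stipend 3 + 8 = 11.
Any cover uses at least 2 members; among all covering selections none totals below 11.

11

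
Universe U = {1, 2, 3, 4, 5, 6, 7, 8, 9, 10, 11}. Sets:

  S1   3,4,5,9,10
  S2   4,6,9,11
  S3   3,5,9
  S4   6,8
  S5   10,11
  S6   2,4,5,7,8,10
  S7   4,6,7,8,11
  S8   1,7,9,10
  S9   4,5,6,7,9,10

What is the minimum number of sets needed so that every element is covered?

4

S1, S2, S6, S8 together cover {1, 2, 3, 4, 5, 6, 7, 8, 9, 10, 11} — every element.
No 3 of the 9 sets cover everything (all 84 triples fall short), so 4 is minimum.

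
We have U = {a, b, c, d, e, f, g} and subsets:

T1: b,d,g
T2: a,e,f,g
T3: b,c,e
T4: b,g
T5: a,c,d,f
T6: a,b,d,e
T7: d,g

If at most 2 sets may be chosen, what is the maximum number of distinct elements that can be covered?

Choosing T1, T2 covers {a, b, d, e, f, g} — 6 elements.
No choice of 2 sets does better; here c is left uncovered.

6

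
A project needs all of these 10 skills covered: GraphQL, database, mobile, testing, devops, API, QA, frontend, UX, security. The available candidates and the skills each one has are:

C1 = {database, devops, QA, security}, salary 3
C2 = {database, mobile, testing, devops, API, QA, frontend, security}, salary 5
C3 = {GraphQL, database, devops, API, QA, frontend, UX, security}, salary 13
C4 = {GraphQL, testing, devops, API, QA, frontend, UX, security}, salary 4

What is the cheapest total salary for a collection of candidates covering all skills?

C2, C4 cover every skill at salary 5 + 4 = 9.
Any cover uses at least 2 candidates; among all covering selections none totals below 9.

9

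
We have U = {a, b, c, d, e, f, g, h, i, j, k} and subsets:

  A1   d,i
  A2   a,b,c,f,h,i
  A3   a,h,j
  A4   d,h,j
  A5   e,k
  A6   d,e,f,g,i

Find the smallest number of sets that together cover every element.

4

A2, A3, A5, A6 together cover {a, b, c, d, e, f, g, h, i, j, k} — every element.
No 3 of the 6 sets cover everything (all 20 triples fall short), so 4 is minimum.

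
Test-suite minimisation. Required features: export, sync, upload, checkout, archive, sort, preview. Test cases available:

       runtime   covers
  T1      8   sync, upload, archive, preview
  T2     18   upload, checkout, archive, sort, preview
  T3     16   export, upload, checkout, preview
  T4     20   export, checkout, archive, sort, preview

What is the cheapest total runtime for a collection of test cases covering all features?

T1, T4 cover every feature at runtime 8 + 20 = 28.
Any cover uses at least 2 test cases; among all covering selections none totals below 28.

28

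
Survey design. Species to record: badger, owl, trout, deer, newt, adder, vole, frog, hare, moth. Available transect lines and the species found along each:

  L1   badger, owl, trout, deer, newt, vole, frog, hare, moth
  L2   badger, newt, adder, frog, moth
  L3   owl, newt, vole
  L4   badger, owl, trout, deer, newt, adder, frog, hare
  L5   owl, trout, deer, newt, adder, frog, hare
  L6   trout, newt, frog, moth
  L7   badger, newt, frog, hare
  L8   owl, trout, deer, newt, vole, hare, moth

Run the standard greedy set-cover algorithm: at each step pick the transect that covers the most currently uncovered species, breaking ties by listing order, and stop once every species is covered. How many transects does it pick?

2

Pick 1: L1 covers 9 new species (badger, owl, trout, deer, newt, vole, frog, hare, moth).
Pick 2: L2 covers 1 new species (adder).
Greedy uses 2 transects.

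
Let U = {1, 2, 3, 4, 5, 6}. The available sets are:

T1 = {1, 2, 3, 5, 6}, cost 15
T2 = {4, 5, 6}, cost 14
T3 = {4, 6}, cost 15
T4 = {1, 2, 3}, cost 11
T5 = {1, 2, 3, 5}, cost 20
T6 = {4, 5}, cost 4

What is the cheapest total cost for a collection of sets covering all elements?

T1, T6 cover every element at cost 15 + 4 = 19.
Any cover uses at least 2 sets; among all covering selections none totals below 19.

19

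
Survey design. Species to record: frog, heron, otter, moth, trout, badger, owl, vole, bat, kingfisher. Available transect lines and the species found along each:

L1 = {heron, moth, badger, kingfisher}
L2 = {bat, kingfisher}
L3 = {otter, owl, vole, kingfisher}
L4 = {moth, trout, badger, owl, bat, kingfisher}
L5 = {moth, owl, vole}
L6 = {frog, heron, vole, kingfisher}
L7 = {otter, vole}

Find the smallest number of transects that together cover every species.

L3, L4, L6 together cover {frog, heron, otter, moth, trout, badger, owl, vole, bat, kingfisher} — every species.
No 2 of the 7 transects cover everything (all 21 pairs fall short), so 3 is minimum.

3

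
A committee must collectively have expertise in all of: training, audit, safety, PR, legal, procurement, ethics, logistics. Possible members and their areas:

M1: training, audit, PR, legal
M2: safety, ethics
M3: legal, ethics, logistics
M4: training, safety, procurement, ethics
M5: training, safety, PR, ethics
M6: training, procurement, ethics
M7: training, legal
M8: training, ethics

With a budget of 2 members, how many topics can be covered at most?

Choosing M1, M4 covers {training, audit, safety, PR, legal, procurement, ethics} — 7 topics.
No choice of 2 members does better; here logistics is left uncovered.

7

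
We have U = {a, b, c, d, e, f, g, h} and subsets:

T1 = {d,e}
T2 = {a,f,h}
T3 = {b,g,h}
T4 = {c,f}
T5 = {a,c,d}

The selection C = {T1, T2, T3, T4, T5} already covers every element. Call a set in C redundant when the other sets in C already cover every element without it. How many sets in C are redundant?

3

Drop T1: e uncovered — not redundant.
Drop T2: the rest still cover every element — redundant.
Drop T3: b, g uncovered — not redundant.
Drop T4: the rest still cover every element — redundant.
Drop T5: the rest still cover every element — redundant.
3 redundant: T2, T4, T5.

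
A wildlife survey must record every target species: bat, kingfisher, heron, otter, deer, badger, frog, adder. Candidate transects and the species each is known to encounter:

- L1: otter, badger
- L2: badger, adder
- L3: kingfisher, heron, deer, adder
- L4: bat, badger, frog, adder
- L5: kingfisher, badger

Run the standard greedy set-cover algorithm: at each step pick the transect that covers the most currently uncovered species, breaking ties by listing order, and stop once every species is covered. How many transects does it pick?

Pick 1: L3 covers 4 new species (kingfisher, heron, deer, adder).
Pick 2: L4 covers 3 new species (bat, badger, frog).
Pick 3: L1 covers 1 new species (otter).
Greedy uses 3 transects.

3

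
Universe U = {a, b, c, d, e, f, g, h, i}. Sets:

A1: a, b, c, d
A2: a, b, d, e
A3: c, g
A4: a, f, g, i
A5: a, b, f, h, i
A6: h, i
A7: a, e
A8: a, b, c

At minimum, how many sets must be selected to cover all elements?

3

A2, A3, A5 together cover {a, b, c, d, e, f, g, h, i} — every element.
No 2 of the 8 sets cover everything (all 28 pairs fall short), so 3 is minimum.
Greedy (largest uncovered first) would take A5, A1, A2, A3 — 4 sets — but 3 suffice.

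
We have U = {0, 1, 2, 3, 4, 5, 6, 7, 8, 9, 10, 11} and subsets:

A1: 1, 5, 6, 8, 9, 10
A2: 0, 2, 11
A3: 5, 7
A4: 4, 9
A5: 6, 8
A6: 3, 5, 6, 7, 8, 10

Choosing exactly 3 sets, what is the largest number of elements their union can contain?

11

Choosing A1, A2, A6 covers {0, 1, 2, 3, 5, 6, 7, 8, 9, 10, 11} — 11 elements.
No choice of 3 sets does better; here 4 is left uncovered.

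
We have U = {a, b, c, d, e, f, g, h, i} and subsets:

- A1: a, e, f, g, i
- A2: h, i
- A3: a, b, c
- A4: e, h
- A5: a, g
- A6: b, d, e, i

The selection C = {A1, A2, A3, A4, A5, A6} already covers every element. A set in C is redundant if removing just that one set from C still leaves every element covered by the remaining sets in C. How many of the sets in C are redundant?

Drop A1: f uncovered — not redundant.
Drop A2: the rest still cover every element — redundant.
Drop A3: c uncovered — not redundant.
Drop A4: the rest still cover every element — redundant.
Drop A5: the rest still cover every element — redundant.
Drop A6: d uncovered — not redundant.
3 redundant: A2, A4, A5.

3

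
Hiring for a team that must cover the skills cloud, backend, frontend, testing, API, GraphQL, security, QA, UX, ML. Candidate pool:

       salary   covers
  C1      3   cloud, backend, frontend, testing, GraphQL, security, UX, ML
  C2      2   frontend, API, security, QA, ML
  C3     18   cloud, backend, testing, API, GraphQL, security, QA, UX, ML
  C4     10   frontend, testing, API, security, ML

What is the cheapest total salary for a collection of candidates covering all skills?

C1, C2 cover every skill at salary 3 + 2 = 5.
Any cover uses at least 2 candidates; among all covering selections none totals below 5.

5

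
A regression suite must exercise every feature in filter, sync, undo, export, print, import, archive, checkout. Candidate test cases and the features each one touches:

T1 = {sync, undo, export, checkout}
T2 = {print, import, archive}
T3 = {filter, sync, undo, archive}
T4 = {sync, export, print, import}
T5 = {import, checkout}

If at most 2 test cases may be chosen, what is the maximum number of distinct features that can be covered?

7

Choosing T1, T2 covers {sync, undo, export, print, import, archive, checkout} — 7 features.
No choice of 2 test cases does better; here filter is left uncovered.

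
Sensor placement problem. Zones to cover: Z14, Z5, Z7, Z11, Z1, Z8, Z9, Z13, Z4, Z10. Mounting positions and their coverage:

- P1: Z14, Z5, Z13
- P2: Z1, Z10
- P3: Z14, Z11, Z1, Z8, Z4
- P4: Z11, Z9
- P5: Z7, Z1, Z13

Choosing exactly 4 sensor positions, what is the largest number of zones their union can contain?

9

Choosing P1, P2, P3, P4 covers {Z14, Z5, Z11, Z1, Z8, Z9, Z13, Z4, Z10} — 9 zones.
No choice of 4 sensor positions does better; here Z7 is left uncovered.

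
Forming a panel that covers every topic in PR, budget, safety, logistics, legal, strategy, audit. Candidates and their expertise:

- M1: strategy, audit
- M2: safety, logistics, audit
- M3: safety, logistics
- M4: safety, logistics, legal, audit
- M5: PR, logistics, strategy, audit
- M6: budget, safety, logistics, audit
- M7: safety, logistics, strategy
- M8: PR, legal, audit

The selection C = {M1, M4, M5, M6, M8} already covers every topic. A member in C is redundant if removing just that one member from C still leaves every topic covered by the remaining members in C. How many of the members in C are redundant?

4

Drop M1: the rest still cover every topic — redundant.
Drop M4: the rest still cover every topic — redundant.
Drop M5: the rest still cover every topic — redundant.
Drop M6: budget uncovered — not redundant.
Drop M8: the rest still cover every topic — redundant.
4 redundant: M1, M4, M5, M8.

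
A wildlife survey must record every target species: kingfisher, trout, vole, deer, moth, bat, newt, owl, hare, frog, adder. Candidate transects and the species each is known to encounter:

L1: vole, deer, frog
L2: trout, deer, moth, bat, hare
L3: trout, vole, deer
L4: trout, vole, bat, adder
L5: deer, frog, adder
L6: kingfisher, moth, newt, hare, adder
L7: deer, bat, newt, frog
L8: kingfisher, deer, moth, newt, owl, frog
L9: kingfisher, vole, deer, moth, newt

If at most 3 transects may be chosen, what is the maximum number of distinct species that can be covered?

Choosing L2, L4, L8 covers {kingfisher, trout, vole, deer, moth, bat, newt, owl, hare, frog, adder} — 11 species.
That is all 11 species.

11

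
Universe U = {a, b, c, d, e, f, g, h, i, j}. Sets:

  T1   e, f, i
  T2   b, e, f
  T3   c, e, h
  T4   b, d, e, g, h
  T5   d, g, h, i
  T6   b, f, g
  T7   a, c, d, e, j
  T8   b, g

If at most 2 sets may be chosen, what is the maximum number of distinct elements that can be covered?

8

Choosing T4, T7 covers {a, b, c, d, e, g, h, j} — 8 elements.
No choice of 2 sets does better; here f, i are left uncovered.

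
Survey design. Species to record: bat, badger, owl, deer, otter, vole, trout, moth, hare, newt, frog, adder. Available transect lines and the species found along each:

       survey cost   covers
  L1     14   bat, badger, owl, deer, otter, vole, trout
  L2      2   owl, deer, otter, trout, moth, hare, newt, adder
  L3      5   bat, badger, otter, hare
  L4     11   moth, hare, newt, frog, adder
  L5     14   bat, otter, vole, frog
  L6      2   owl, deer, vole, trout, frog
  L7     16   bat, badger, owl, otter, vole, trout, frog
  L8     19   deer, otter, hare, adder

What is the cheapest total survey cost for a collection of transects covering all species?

9

L2, L3, L6 cover every species at survey cost 2 + 5 + 2 = 9.
Any cover uses at least 2 transects; among all covering selections none totals below 9.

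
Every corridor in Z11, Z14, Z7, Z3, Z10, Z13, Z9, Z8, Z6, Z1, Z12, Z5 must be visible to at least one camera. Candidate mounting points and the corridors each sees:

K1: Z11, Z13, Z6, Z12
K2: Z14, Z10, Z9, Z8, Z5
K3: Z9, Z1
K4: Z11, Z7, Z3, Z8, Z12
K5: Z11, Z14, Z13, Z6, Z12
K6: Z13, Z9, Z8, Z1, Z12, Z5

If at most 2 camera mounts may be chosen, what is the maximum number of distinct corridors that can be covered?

9

Choosing K1, K2 covers {Z11, Z14, Z10, Z13, Z9, Z8, Z6, Z12, Z5} — 9 corridors.
No choice of 2 camera mounts does better; here Z7, Z3, Z1 are left uncovered.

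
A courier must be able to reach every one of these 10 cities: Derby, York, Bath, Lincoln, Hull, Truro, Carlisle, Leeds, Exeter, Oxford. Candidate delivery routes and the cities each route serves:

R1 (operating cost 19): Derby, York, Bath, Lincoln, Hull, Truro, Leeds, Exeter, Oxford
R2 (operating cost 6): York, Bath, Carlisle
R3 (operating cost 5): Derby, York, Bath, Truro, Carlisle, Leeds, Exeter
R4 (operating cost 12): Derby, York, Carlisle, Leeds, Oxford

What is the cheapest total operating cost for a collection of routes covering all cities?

R1, R3 cover every city at operating cost 19 + 5 = 24.
Any cover uses at least 2 routes; among all covering selections none totals below 24.

24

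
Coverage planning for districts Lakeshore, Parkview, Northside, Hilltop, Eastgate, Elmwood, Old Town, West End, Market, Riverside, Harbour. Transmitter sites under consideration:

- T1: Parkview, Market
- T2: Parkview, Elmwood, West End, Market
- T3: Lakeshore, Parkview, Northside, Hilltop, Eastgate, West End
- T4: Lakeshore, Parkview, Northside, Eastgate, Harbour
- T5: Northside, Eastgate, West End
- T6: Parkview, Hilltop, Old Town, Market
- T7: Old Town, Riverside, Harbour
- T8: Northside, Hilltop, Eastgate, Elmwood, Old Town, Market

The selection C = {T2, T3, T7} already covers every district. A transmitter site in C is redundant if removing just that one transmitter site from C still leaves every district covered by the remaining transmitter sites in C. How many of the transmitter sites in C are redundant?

0

Drop T2: Elmwood, Market uncovered — not redundant.
Drop T3: Lakeshore, Northside, Hilltop, Eastgate uncovered — not redundant.
Drop T7: Old Town, Riverside, Harbour uncovered — not redundant.
None of the transmitter sites in C is redundant.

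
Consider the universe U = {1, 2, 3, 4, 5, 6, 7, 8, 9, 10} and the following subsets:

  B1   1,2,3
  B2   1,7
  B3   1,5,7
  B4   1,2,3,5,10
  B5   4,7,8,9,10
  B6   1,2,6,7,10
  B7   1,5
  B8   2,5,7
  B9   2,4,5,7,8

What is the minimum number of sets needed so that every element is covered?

3

B4, B5, B6 together cover {1, 2, 3, 4, 5, 6, 7, 8, 9, 10} — every element.
No 2 of the 9 sets cover everything (all 36 pairs fall short), so 3 is minimum.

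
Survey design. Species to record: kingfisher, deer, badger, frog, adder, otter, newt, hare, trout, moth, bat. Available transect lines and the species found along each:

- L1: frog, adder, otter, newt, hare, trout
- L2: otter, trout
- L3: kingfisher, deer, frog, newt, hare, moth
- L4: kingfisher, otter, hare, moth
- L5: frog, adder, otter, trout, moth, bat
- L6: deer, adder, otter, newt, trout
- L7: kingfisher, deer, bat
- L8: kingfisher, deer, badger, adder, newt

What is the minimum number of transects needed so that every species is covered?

3

L1, L5, L8 together cover {kingfisher, deer, badger, frog, adder, otter, newt, hare, trout, moth, bat} — every species.
No 2 of the 8 transects cover everything (all 28 pairs fall short), so 3 is minimum.
Greedy (largest uncovered first) would take L1, L3, L5, L8 — 4 transects — but 3 suffice.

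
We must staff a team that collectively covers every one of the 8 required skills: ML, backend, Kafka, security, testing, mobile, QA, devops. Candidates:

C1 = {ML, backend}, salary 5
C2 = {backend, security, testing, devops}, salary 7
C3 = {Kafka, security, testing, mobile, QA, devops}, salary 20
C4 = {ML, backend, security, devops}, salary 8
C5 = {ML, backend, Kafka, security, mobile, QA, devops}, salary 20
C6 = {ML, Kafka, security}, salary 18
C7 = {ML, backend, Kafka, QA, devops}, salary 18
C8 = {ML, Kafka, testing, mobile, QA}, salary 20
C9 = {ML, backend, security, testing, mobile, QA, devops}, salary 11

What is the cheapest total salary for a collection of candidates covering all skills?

25

C1, C3 cover every skill at salary 5 + 20 = 25.
Any cover uses at least 2 candidates; among all covering selections none totals below 25.
Greedy by coverage-per-salary would pick C9, C6 for 29 — worse than the optimum 25.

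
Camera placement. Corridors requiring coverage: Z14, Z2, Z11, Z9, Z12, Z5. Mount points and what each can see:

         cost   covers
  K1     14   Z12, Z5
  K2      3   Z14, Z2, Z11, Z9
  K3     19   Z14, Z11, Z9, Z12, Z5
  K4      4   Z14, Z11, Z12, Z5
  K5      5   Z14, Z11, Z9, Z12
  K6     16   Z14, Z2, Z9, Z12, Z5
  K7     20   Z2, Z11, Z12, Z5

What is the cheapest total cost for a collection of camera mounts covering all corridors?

K2, K4 cover every corridor at cost 3 + 4 = 7.
Any cover uses at least 2 camera mounts; among all covering selections none totals below 7.

7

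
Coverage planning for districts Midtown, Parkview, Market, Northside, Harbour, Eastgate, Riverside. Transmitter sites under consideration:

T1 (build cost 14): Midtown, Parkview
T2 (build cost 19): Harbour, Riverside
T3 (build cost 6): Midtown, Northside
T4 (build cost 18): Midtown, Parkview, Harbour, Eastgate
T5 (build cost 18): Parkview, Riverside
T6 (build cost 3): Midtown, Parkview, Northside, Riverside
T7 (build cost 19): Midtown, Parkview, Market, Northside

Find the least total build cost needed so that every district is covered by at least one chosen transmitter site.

T4, T6, T7 cover every district at build cost 18 + 3 + 19 = 40.
Any cover uses at least 3 transmitter sites; among all covering selections none totals below 40.

40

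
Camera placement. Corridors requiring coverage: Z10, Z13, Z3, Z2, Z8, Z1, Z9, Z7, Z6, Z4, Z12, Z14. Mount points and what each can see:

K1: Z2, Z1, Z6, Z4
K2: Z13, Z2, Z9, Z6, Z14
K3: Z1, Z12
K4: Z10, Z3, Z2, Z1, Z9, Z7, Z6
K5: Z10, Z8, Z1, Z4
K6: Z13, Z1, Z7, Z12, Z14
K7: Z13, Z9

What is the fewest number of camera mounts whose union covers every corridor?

3

K4, K5, K6 together cover {Z10, Z13, Z3, Z2, Z8, Z1, Z9, Z7, Z6, Z4, Z12, Z14} — every corridor.
No 2 of the 7 camera mounts cover everything (all 21 pairs fall short), so 3 is minimum.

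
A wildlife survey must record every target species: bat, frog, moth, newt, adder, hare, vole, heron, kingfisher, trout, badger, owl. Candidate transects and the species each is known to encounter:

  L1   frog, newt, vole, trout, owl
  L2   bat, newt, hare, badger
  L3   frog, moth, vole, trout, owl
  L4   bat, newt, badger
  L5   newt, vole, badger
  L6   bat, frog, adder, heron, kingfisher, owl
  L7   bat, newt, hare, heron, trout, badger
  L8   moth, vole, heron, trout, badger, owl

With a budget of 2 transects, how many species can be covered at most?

10

Choosing L3, L7 covers {bat, frog, moth, newt, hare, vole, heron, trout, badger, owl} — 10 species.
No choice of 2 transects does better; here adder, kingfisher are left uncovered.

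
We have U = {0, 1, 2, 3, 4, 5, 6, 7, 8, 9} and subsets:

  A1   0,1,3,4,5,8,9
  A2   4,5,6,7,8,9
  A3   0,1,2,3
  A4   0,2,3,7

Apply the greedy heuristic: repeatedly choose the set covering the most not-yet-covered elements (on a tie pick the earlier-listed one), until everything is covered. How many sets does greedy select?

Pick 1: A1 covers 7 new elements (0, 1, 3, 4, 5, 8, 9).
Pick 2: A2 covers 2 new elements (6, 7).
Pick 3: A3 covers 1 new elements (2).
Greedy uses 3 sets. (The true minimum is 2.)

3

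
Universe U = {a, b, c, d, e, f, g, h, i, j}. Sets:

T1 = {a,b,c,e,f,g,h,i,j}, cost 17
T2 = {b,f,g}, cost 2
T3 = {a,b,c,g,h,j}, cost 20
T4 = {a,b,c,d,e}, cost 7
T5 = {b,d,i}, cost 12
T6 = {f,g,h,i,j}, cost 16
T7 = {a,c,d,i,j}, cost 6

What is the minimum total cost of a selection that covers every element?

23

T1, T7 cover every element at cost 17 + 6 = 23.
Any cover uses at least 2 sets; among all covering selections none totals below 23.
Greedy by coverage-per-cost would pick T2, T7, T4, T6 for 31 — worse than the optimum 23.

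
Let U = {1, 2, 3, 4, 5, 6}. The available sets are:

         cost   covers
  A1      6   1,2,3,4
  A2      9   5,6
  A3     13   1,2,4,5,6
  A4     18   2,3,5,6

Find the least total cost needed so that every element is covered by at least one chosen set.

15

A1, A2 cover every element at cost 6 + 9 = 15.
Any cover uses at least 2 sets; among all covering selections none totals below 15.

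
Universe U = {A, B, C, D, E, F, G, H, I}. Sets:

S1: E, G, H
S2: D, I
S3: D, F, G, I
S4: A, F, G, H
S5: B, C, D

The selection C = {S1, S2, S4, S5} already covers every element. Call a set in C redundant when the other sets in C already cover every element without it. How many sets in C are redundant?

0

Drop S1: E uncovered — not redundant.
Drop S2: I uncovered — not redundant.
Drop S4: A, F uncovered — not redundant.
Drop S5: B, C uncovered — not redundant.
None of the sets in C is redundant.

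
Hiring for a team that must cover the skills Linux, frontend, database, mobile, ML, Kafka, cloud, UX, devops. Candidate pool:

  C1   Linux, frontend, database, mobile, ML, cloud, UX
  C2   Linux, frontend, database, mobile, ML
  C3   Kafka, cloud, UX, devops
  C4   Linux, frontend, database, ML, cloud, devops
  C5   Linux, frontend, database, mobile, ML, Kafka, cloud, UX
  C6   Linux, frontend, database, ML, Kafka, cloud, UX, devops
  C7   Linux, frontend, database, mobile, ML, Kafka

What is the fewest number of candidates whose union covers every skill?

2

C1, C3 together cover {Linux, frontend, database, mobile, ML, Kafka, cloud, UX, devops} — every skill.
No single candidate contains all 9 skills, so 2 is optimal.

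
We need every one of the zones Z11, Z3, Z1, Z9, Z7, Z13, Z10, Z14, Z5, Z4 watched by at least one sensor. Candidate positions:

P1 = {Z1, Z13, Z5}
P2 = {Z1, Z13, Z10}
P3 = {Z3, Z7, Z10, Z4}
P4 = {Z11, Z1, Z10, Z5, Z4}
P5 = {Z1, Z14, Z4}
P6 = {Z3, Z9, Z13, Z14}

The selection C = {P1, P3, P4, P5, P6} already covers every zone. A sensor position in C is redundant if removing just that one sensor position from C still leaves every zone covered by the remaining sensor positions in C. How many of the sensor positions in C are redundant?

Drop P1: the rest still cover every zone — redundant.
Drop P3: Z7 uncovered — not redundant.
Drop P4: Z11 uncovered — not redundant.
Drop P5: the rest still cover every zone — redundant.
Drop P6: Z9 uncovered — not redundant.
2 redundant: P1, P5.

2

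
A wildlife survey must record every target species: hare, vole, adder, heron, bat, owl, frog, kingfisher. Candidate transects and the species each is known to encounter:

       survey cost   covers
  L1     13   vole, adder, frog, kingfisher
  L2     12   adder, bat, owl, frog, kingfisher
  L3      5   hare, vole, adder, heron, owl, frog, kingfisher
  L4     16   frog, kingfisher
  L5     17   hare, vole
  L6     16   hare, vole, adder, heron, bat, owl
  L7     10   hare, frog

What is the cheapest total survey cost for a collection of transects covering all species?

17

L2, L3 cover every species at survey cost 12 + 5 = 17.
Any cover uses at least 2 transects; among all covering selections none totals below 17.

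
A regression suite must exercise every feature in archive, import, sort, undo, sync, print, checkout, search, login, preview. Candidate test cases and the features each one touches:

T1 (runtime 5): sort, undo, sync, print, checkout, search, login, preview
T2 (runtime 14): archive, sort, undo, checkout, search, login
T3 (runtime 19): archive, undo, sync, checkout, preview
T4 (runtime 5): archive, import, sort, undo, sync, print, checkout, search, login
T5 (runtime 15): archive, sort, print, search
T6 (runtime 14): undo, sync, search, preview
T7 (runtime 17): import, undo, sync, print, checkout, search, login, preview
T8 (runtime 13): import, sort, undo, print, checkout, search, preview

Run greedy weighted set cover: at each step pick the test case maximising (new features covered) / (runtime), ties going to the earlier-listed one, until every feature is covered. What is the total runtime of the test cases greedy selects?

10

Pick 1: T4 adds 9 new (archive, import, sort, undo, sync, print, checkout, search, login) at runtime 5 (ratio 9/5).
Pick 2: T1 adds 1 new (preview) at runtime 5 (ratio 1/5).
Greedy total runtime: 5 + 5 = 10.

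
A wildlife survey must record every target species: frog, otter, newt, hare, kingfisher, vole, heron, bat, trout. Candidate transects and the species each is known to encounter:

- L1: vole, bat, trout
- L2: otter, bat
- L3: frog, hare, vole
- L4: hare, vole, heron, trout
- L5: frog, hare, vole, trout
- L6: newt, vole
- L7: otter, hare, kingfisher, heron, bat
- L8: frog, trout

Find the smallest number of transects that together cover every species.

3

L5, L6, L7 together cover {frog, otter, newt, hare, kingfisher, vole, heron, bat, trout} — every species.
No 2 of the 8 transects cover everything (all 28 pairs fall short), so 3 is minimum.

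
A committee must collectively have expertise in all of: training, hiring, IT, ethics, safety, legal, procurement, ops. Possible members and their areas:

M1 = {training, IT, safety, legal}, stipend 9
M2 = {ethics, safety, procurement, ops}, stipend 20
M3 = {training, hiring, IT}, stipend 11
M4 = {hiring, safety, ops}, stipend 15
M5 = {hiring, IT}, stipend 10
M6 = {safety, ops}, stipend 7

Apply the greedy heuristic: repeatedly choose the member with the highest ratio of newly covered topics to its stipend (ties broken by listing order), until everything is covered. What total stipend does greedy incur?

Pick 1: M1 adds 4 new (training, IT, safety, legal) at stipend 9 (ratio 4/9).
Pick 2: M2 adds 3 new (ethics, procurement, ops) at stipend 20 (ratio 3/20).
Pick 3: M5 adds 1 new (hiring) at stipend 10 (ratio 1/10).
Greedy total stipend: 9 + 20 + 10 = 39.

39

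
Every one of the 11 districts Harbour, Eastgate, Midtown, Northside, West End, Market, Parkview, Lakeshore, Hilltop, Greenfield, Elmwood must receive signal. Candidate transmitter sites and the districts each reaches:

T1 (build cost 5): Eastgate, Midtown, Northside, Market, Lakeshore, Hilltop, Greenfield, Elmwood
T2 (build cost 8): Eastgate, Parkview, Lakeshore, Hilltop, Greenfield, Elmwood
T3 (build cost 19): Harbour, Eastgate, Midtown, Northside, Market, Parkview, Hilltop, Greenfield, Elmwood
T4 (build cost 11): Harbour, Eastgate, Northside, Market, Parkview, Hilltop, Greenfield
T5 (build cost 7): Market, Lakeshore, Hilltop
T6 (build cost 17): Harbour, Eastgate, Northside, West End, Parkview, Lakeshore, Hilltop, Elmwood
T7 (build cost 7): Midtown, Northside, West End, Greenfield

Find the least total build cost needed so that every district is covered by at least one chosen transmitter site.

22

T1, T6 cover every district at build cost 5 + 17 = 22.
Any cover uses at least 2 transmitter sites; among all covering selections none totals below 22.
Greedy by coverage-per-build cost would pick T1, T4, T7 for 23 — worse than the optimum 22.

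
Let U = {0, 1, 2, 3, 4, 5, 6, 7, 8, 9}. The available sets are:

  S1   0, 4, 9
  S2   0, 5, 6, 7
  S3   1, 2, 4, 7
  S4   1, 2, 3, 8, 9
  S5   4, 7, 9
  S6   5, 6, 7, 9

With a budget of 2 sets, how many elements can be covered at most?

9

Choosing S2, S4 covers {0, 1, 2, 3, 5, 6, 7, 8, 9} — 9 elements.
No choice of 2 sets does better; here 4 is left uncovered.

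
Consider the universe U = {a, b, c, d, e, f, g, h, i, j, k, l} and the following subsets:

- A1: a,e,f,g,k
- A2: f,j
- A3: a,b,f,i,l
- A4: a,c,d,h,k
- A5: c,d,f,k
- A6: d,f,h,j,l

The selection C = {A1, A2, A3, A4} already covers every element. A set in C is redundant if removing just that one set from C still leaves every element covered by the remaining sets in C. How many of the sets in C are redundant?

0

Drop A1: e, g uncovered — not redundant.
Drop A2: j uncovered — not redundant.
Drop A3: b, i, l uncovered — not redundant.
Drop A4: c, d, h uncovered — not redundant.
None of the sets in C is redundant.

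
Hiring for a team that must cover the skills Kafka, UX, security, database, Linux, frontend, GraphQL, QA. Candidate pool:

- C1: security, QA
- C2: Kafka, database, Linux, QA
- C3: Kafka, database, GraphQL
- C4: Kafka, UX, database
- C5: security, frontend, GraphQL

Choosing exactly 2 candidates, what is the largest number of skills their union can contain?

7

Choosing C2, C5 covers {Kafka, security, database, Linux, frontend, GraphQL, QA} — 7 skills.
No choice of 2 candidates does better; here UX is left uncovered.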